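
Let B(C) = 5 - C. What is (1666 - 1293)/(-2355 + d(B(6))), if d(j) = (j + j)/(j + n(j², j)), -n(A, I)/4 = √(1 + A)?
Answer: -27231611/171936191 - 2984*√2/171936191 ≈ -0.15841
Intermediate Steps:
n(A, I) = -4*√(1 + A)
d(j) = 2*j/(j - 4*√(1 + j²)) (d(j) = (j + j)/(j - 4*√(1 + j²)) = (2*j)/(j - 4*√(1 + j²)) = 2*j/(j - 4*√(1 + j²)))
(1666 - 1293)/(-2355 + d(B(6))) = (1666 - 1293)/(-2355 + 2*(5 - 1*6)/((5 - 1*6) - 4*√(1 + (5 - 1*6)²))) = 373/(-2355 + 2*(5 - 6)/((5 - 6) - 4*√(1 + (5 - 6)²))) = 373/(-2355 + 2*(-1)/(-1 - 4*√(1 + (-1)²))) = 373/(-2355 + 2*(-1)/(-1 - 4*√(1 + 1))) = 373/(-2355 + 2*(-1)/(-1 - 4*√2)) = 373/(-2355 - 2/(-1 - 4*√2))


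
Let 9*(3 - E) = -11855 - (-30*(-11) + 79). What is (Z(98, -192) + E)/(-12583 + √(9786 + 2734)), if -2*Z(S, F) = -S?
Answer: -53402252/474958107 - 8488*√3130/474958107 ≈ -0.11344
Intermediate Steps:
Z(S, F) = S/2 (Z(S, F) = -(-1)*S/2 = S/2)
E = 4097/3 (E = 3 - (-11855 - (-30*(-11) + 79))/9 = 3 - (-11855 - (330 + 79))/9 = 3 - (-11855 - 1*409)/9 = 3 - (-11855 - 409)/9 = 3 - ⅑*(-12264) = 3 + 4088/3 = 4097/3 ≈ 1365.7)
(Z(98, -192) + E)/(-12583 + √(9786 + 2734)) = ((½)*98 + 4097/3)/(-12583 + √(9786 + 2734)) = (49 + 4097/3)/(-12583 + √12520) = 4244/(3*(-12583 + 2*√3130))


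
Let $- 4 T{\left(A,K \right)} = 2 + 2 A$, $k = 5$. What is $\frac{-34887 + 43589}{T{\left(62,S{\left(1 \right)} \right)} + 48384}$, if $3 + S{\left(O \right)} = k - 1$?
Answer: $\frac{17404}{96705} \approx 0.17997$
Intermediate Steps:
$S{\left(O \right)} = 1$ ($S{\left(O \right)} = -3 + \left(5 - 1\right) = -3 + 4 = 1$)
$T{\left(A,K \right)} = - \frac{1}{2} - \frac{A}{2}$ ($T{\left(A,K \right)} = - \frac{2 + 2 A}{4} = - \frac{1}{2} - \frac{A}{2}$)
$\frac{-34887 + 43589}{T{\left(62,S{\left(1 \right)} \right)} + 48384} = \frac{-34887 + 43589}{\left(- \frac{1}{2} - 31\right) + 48384} = \frac{8702}{\left(- \frac{1}{2} - 31\right) + 48384} = \frac{8702}{- \frac{63}{2} + 48384} = \frac{8702}{\frac{96705}{2}} = 8702 \cdot \frac{2}{96705} = \frac{17404}{96705}$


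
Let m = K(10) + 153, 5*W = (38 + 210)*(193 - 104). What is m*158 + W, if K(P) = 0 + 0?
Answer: 142942/5 ≈ 28588.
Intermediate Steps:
K(P) = 0
W = 22072/5 (W = ((38 + 210)*(193 - 104))/5 = (248*89)/5 = (1/5)*22072 = 22072/5 ≈ 4414.4)
m = 153 (m = 0 + 153 = 153)
m*158 + W = 153*158 + 22072/5 = 24174 + 22072/5 = 142942/5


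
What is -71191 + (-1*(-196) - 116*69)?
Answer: -78999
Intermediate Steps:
-71191 + (-1*(-196) - 116*69) = -71191 + (196 - 8004) = -71191 - 7808 = -78999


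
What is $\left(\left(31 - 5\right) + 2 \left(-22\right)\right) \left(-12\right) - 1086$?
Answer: $-870$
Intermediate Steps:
$\left(\left(31 - 5\right) + 2 \left(-22\right)\right) \left(-12\right) - 1086 = \left(\left(31 - 5\right) - 44\right) \left(-12\right) - 1086 = \left(26 - 44\right) \left(-12\right) - 1086 = \left(-18\right) \left(-12\right) - 1086 = 216 - 1086 = -870$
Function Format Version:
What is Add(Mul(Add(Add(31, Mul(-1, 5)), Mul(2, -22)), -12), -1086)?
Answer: -870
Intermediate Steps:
Add(Mul(Add(Add(31, Mul(-1, 5)), Mul(2, -22)), -12), -1086) = Add(Mul(Add(Add(31, -5), -44), -12), -1086) = Add(Mul(Add(26, -44), -12), -1086) = Add(Mul(-18, -12), -1086) = Add(216, -1086) = -870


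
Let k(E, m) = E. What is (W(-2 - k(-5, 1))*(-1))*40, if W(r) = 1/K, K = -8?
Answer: 5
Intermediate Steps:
W(r) = -⅛ (W(r) = 1/(-8) = -⅛)
(W(-2 - k(-5, 1))*(-1))*40 = -⅛*(-1)*40 = (⅛)*40 = 5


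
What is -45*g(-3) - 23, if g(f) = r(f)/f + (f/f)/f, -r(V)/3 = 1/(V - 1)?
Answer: 13/4 ≈ 3.2500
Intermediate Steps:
r(V) = -3/(-1 + V) (r(V) = -3/(V - 1) = -3/(-1 + V))
g(f) = 1/f - 3/(f*(-1 + f)) (g(f) = (-3/(-1 + f))/f + (f/f)/f = -3/(f*(-1 + f)) + 1/f = 1/f - 3/(f*(-1 + f)))
-45*g(-3) - 23 = -45*(-4 - 3)/((-3)*(-1 - 3)) - 23 = -(-15)*(-7)/(-4) - 23 = -(-15)*(-1)*(-7)/4 - 23 = -45*(-7/12) - 23 = 105/4 - 23 = 13/4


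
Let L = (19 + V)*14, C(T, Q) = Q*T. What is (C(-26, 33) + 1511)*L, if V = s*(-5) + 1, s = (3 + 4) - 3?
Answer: 0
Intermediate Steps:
s = 4 (s = 7 - 3 = 4)
V = -19 (V = 4*(-5) + 1 = -20 + 1 = -19)
L = 0 (L = (19 - 19)*14 = 0*14 = 0)
(C(-26, 33) + 1511)*L = (33*(-26) + 1511)*0 = (-858 + 1511)*0 = 653*0 = 0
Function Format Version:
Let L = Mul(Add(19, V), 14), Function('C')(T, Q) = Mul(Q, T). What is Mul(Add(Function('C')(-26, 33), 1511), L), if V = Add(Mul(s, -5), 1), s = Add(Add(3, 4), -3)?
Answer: 0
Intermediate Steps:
s = 4 (s = Add(7, -3) = 4)
V = -19 (V = Add(Mul(4, -5), 1) = Add(-20, 1) = -19)
L = 0 (L = Mul(Add(19, -19), 14) = Mul(0, 14) = 0)
Mul(Add(Function('C')(-26, 33), 1511), L) = Mul(Add(Mul(33, -26), 1511), 0) = Mul(Add(-858, 1511), 0) = Mul(653, 0) = 0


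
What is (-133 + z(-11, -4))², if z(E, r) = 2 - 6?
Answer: 18769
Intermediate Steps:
z(E, r) = -4
(-133 + z(-11, -4))² = (-133 - 4)² = (-137)² = 18769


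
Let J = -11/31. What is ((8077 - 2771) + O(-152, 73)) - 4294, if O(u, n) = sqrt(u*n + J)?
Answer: 1012 + I*sqrt(10663597)/31 ≈ 1012.0 + 105.34*I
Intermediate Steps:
J = -11/31 (J = -11*1/31 = -11/31 ≈ -0.35484)
O(u, n) = sqrt(-11/31 + n*u) (O(u, n) = sqrt(u*n - 11/31) = sqrt(n*u - 11/31) = sqrt(-11/31 + n*u))
((8077 - 2771) + O(-152, 73)) - 4294 = ((8077 - 2771) + sqrt(-341 + 961*73*(-152))/31) - 4294 = (5306 + sqrt(-341 - 10663256)/31) - 4294 = (5306 + sqrt(-10663597)/31) - 4294 = (5306 + (I*sqrt(10663597))/31) - 4294 = (5306 + I*sqrt(10663597)/31) - 4294 = 1012 + I*sqrt(10663597)/31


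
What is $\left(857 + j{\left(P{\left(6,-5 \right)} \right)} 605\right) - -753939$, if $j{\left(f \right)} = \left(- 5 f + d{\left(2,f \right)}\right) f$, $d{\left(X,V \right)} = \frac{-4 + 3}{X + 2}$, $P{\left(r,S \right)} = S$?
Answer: $\frac{2719709}{4} \approx 6.7993 \cdot 10^{5}$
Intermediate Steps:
$d{\left(X,V \right)} = - \frac{1}{2 + X}$
$j{\left(f \right)} = f \left(- \frac{1}{4} - 5 f\right)$ ($j{\left(f \right)} = \left(- 5 f - \frac{1}{2 + 2}\right) f = \left(- 5 f - \frac{1}{4}\right) f = \left(- \frac{1}{4} - 5 f\right) f = f \left(- \frac{1}{4} - 5 f\right)$)
$\left(857 + j{\left(P{\left(6,-5 \right)} \right)} 605\right) - -753939 = \left(857 + \left(- \frac{1}{4}\right) \left(-5\right) \left(1 + 20 \left(-5\right)\right) 605\right) - -753939 = \left(857 + \left(- \frac{1}{4}\right) \left(-5\right) \left(1 - 100\right) 605\right) + 753939 = \left(857 + \left(- \frac{1}{4}\right) \left(-5\right) \left(-99\right) 605\right) + 753939 = \left(857 - \frac{299475}{4}\right) + 753939 = - \frac{296047}{4} + 753939 = \frac{2719709}{4}$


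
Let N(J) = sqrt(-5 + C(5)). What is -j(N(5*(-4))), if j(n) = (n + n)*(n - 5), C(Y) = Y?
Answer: 0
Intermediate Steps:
N(J) = 0 (N(J) = sqrt(-5 + 5) = sqrt(0) = 0)
j(n) = 2*n*(-5 + n) (j(n) = (2*n)*(-5 + n) = 2*n*(-5 + n))
-j(N(5*(-4))) = -2*0*(-5 + 0) = -2*0*(-5) = -1*0 = 0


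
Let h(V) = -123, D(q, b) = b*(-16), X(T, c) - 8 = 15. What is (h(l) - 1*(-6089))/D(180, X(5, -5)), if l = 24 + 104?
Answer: -2983/184 ≈ -16.212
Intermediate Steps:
X(T, c) = 23 (X(T, c) = 8 + 15 = 23)
D(q, b) = -16*b
l = 128
(h(l) - 1*(-6089))/D(180, X(5, -5)) = (-123 - 1*(-6089))/((-16*23)) = (-123 + 6089)/(-368) = 5966*(-1/368) = -2983/184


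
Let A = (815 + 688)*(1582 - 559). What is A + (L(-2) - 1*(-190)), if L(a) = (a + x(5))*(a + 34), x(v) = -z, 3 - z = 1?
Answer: 1537631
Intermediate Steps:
z = 2 (z = 3 - 1*1 = 3 - 1 = 2)
x(v) = -2 (x(v) = -1*2 = -2)
L(a) = (-2 + a)*(34 + a) (L(a) = (a - 2)*(a + 34) = (-2 + a)*(34 + a))
A = 1537569 (A = 1503*1023 = 1537569)
A + (L(-2) - 1*(-190)) = 1537569 + ((-68 + (-2)² + 32*(-2)) - 1*(-190)) = 1537569 + ((-68 + 4 - 64) + 190) = 1537569 + (-128 + 190) = 1537569 + 62 = 1537631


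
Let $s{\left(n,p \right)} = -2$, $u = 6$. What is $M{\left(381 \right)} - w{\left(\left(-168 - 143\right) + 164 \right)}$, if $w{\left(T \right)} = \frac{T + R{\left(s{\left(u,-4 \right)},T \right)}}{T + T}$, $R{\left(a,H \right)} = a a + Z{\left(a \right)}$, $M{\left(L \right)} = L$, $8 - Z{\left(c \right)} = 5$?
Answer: $\frac{7991}{21} \approx 380.52$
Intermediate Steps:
$Z{\left(c \right)} = 3$ ($Z{\left(c \right)} = 8 - 5 = 3$)
$R{\left(a,H \right)} = 3 + a^{2}$ ($R{\left(a,H \right)} = a a + 3 = a^{2} + 3 = 3 + a^{2}$)
$w{\left(T \right)} = \frac{7 + T}{2 T}$ ($w{\left(T \right)} = \frac{T + \left(3 + \left(-2\right)^{2}\right)}{T + T} = \frac{T + \left(3 + 4\right)}{2 T} = \left(T + 7\right) \frac{1}{2 T} = \left(7 + T\right) \frac{1}{2 T} = \frac{7 + T}{2 T}$)
$M{\left(381 \right)} - w{\left(\left(-168 - 143\right) + 164 \right)} = 381 - \frac{7 + \left(\left(-168 - 143\right) + 164\right)}{2 \left(\left(-168 - 143\right) + 164\right)} = 381 - \frac{7 + \left(-311 + 164\right)}{2 \left(-311 + 164\right)} = 381 - \frac{7 - 147}{2 \left(-147\right)} = 381 - \frac{1}{2} \left(- \frac{1}{147}\right) \left(-140\right) = 381 - \frac{10}{21} = \frac{7991}{21}$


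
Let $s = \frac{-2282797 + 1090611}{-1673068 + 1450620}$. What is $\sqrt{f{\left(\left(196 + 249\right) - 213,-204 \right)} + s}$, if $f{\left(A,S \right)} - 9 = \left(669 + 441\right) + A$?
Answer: $\frac{\sqrt{4194805290902}}{55612} \approx 36.829$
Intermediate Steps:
$f{\left(A,S \right)} = 1119 + A$ ($f{\left(A,S \right)} = 9 + \left(\left(669 + 441\right) + A\right) = 9 + \left(1110 + A\right) = 1119 + A$)
$s = \frac{596093}{111224}$ ($s = - \frac{1192186}{-222448} = \left(-1192186\right) \left(- \frac{1}{222448}\right) = \frac{596093}{111224} \approx 5.3594$)
$\sqrt{f{\left(\left(196 + 249\right) - 213,-204 \right)} + s} = \sqrt{\left(1119 + \left(\left(196 + 249\right) - 213\right)\right) + \frac{596093}{111224}} = \sqrt{\left(1119 + \left(445 - 213\right)\right) + \frac{596093}{111224}} = \sqrt{\left(1119 + 232\right) + \frac{596093}{111224}} = \sqrt{1351 + \frac{596093}{111224}} = \sqrt{\frac{150859717}{111224}} = \frac{\sqrt{4194805290902}}{55612}$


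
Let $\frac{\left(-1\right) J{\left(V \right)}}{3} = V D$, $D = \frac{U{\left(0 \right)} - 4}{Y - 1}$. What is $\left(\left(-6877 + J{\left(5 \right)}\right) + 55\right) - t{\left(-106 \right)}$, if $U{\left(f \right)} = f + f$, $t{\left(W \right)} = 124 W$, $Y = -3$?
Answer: $6307$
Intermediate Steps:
$U{\left(f \right)} = 2 f$
$D = 1$ ($D = \frac{2 \cdot 0 - 4}{-3 - 1} = \frac{0 - 4}{-4} = \left(-4\right) \left(- \frac{1}{4}\right) = 1$)
$J{\left(V \right)} = - 3 V$ ($J{\left(V \right)} = - 3 V 1 = - 3 V$)
$\left(\left(-6877 + J{\left(5 \right)}\right) + 55\right) - t{\left(-106 \right)} = \left(\left(-6877 - 15\right) + 55\right) - 124 \left(-106\right) = \left(\left(-6877 - 15\right) + 55\right) - -13144 = \left(-6892 + 55\right) + 13144 = -6837 + 13144 = 6307$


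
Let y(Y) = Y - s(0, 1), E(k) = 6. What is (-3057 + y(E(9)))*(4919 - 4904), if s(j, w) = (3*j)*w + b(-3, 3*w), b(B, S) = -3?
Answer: -45720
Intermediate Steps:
s(j, w) = -3 + 3*j*w (s(j, w) = (3*j)*w - 3 = 3*j*w - 3 = -3 + 3*j*w)
y(Y) = 3 + Y (y(Y) = Y - (-3 + 3*0*1) = Y - (-3 + 0) = Y - 1*(-3) = Y + 3 = 3 + Y)
(-3057 + y(E(9)))*(4919 - 4904) = (-3057 + (3 + 6))*(4919 - 4904) = (-3057 + 9)*15 = -3048*15 = -45720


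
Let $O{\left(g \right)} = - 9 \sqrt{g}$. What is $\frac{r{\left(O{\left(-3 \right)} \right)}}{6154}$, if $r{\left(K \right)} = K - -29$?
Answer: $\frac{29}{6154} - \frac{9 i \sqrt{3}}{6154} \approx 0.0047124 - 0.0025331 i$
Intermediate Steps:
$r{\left(K \right)} = 29 + K$ ($r{\left(K \right)} = K + 29 = 29 + K$)
$\frac{r{\left(O{\left(-3 \right)} \right)}}{6154} = \frac{29 - 9 \sqrt{-3}}{6154} = \left(29 - 9 i \sqrt{3}\right) \frac{1}{6154} = \frac{29}{6154} - \frac{9 i \sqrt{3}}{6154}$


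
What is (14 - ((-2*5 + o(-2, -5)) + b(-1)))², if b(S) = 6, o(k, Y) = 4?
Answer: 196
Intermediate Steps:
(14 - ((-2*5 + o(-2, -5)) + b(-1)))² = (14 - ((-2*5 + 4) + 6))² = (14 - ((-10 + 4) + 6))² = (14 - (-6 + 6))² = (14 - 1*0)² = (14 + 0)² = 14² = 196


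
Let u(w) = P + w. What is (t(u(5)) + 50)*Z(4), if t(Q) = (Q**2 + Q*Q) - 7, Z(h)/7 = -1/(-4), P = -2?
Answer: 427/4 ≈ 106.75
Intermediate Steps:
Z(h) = 7/4 (Z(h) = 7*(-1/(-4)) = 7*(-1*(-1/4)) = 7*(1/4) = 7/4)
u(w) = -2 + w
t(Q) = -7 + 2*Q**2 (t(Q) = (Q**2 + Q**2) - 7 = 2*Q**2 - 7 = -7 + 2*Q**2)
(t(u(5)) + 50)*Z(4) = ((-7 + 2*(-2 + 5)**2) + 50)*(7/4) = ((-7 + 2*3**2) + 50)*(7/4) = ((-7 + 2*9) + 50)*(7/4) = ((-7 + 18) + 50)*(7/4) = (11 + 50)*(7/4) = 61*(7/4) = 427/4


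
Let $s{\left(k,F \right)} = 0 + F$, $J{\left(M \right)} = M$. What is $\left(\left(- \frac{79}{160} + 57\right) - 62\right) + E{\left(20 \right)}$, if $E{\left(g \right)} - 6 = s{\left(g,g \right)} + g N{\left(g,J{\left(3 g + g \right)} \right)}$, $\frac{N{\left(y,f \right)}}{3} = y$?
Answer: $\frac{195281}{160} \approx 1220.5$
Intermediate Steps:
$s{\left(k,F \right)} = F$
$N{\left(y,f \right)} = 3 y$
$E{\left(g \right)} = 6 + g + 3 g^{2}$ ($E{\left(g \right)} = 6 + \left(g + g 3 g\right) = 6 + \left(g + 3 g^{2}\right) = 6 + g + 3 g^{2}$)
$\left(\left(- \frac{79}{160} + 57\right) - 62\right) + E{\left(20 \right)} = \left(\left(- \frac{79}{160} + 57\right) - 62\right) + \left(6 + 20 + 3 \cdot 20^{2}\right) = \left(\left(\left(-79\right) \frac{1}{160} + 57\right) - 62\right) + \left(6 + 20 + 3 \cdot 400\right) = \left(\left(- \frac{79}{160} + 57\right) - 62\right) + \left(6 + 20 + 1200\right) = \left(\frac{9041}{160} - 62\right) + 1226 = - \frac{879}{160} + 1226 = \frac{195281}{160}$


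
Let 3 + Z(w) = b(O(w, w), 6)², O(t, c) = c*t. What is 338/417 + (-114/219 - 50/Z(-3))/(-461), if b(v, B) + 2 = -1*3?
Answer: 126057185/154366311 ≈ 0.81661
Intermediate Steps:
b(v, B) = -5 (b(v, B) = -2 - 1*3 = -2 - 3 = -5)
Z(w) = 22 (Z(w) = -3 + (-5)² = -3 + 25 = 22)
338/417 + (-114/219 - 50/Z(-3))/(-461) = 338/417 + (-114/219 - 50/22)/(-461) = 338*(1/417) + (-114*1/219 - 50*1/22)*(-1/461) = 338/417 + (-38/73 - 25/11)*(-1/461) = 338/417 - 2243/803*(-1/461) = 338/417 + 2243/370183 = 126057185/154366311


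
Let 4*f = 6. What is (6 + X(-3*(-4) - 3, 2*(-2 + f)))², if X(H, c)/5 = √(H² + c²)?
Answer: 2086 + 60*√82 ≈ 2629.3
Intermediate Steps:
f = 3/2 (f = (¼)*6 = 3/2 ≈ 1.5000)
X(H, c) = 5*√(H² + c²)
(6 + X(-3*(-4) - 3, 2*(-2 + f)))² = (6 + 5*√((-3*(-4) - 3)² + (2*(-2 + 3/2))²))² = (6 + 5*√((12 - 3)² + (2*(-½))²))² = (6 + 5*√(9² + (-1)²))² = (6 + 5*√(81 + 1))² = (6 + 5*√82)²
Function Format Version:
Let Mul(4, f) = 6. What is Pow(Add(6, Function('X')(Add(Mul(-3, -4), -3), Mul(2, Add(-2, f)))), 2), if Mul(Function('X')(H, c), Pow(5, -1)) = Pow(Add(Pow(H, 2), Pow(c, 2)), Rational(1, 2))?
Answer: Add(2086, Mul(60, Pow(82, Rational(1, 2)))) ≈ 2629.3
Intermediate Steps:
f = Rational(3, 2) (f = Mul(Rational(1, 4), 6) = Rational(3, 2) ≈ 1.5000)
Function('X')(H, c) = Mul(5, Pow(Add(Pow(H, 2), Pow(c, 2)), Rational(1, 2)))
Pow(Add(6, Function('X')(Add(Mul(-3, -4), -3), Mul(2, Add(-2, f)))), 2) = Pow(Add(6, Mul(5, Pow(Add(Pow(Add(Mul(-3, -4), -3), 2), Pow(Mul(2, Add(-2, Rational(3, 2))), 2)), Rational(1, 2)))), 2) = Pow(Add(6, Mul(5, Pow(Add(Pow(Add(12, -3), 2), Pow(Mul(2, Rational(-1, 2)), 2)), Rational(1, 2)))), 2) = Pow(Add(6, Mul(5, Pow(Add(Pow(9, 2), Pow(-1, 2)), Rational(1, 2)))), 2) = Pow(Add(6, Mul(5, Pow(Add(81, 1), Rational(1, 2)))), 2) = Pow(Add(6, Mul(5, Pow(82, Rational(1, 2)))), 2)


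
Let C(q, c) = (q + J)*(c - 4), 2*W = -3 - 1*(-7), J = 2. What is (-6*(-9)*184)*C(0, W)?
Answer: -39744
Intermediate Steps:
W = 2 (W = (-3 - 1*(-7))/2 = (-3 + 7)/2 = (½)*4 = 2)
C(q, c) = (-4 + c)*(2 + q) (C(q, c) = (q + 2)*(c - 4) = (2 + q)*(-4 + c) = (-4 + c)*(2 + q))
(-6*(-9)*184)*C(0, W) = (-6*(-9)*184)*(-8 - 4*0 + 2*2 + 2*0) = (54*184)*(-8 + 0 + 4 + 0) = 9936*(-4) = -39744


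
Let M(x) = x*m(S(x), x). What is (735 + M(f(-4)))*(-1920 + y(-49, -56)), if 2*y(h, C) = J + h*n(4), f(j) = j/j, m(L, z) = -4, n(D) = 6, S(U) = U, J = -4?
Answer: -1512439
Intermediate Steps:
f(j) = 1
M(x) = -4*x (M(x) = x*(-4) = -4*x)
y(h, C) = -2 + 3*h (y(h, C) = (-4 + h*6)/2 = (-4 + 6*h)/2 = -2 + 3*h)
(735 + M(f(-4)))*(-1920 + y(-49, -56)) = (735 - 4*1)*(-1920 + (-2 + 3*(-49))) = (735 - 4)*(-1920 + (-2 - 147)) = 731*(-1920 - 149) = 731*(-2069) = -1512439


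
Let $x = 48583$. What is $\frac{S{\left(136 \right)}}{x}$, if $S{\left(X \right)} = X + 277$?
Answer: $\frac{413}{48583} \approx 0.0085009$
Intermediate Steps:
$S{\left(X \right)} = 277 + X$
$\frac{S{\left(136 \right)}}{x} = \frac{277 + 136}{48583} = 413 \cdot \frac{1}{48583} = \frac{413}{48583}$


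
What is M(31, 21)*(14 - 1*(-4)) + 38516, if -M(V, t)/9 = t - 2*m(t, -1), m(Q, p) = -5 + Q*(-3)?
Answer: 13082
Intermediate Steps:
m(Q, p) = -5 - 3*Q
M(V, t) = -90 - 63*t (M(V, t) = -9*(t - 2*(-5 - 3*t)) = -9*(t + (10 + 6*t)) = -9*(10 + 7*t) = -90 - 63*t)
M(31, 21)*(14 - 1*(-4)) + 38516 = (-90 - 63*21)*(14 - 1*(-4)) + 38516 = (-90 - 1323)*(14 + 4) + 38516 = -1413*18 + 38516 = -25434 + 38516 = 13082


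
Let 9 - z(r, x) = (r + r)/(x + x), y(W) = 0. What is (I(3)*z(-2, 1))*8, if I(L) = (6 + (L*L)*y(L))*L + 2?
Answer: 1760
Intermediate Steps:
z(r, x) = 9 - r/x (z(r, x) = 9 - (r + r)/(x + x) = 9 - 2*r/(2*x) = 9 - 2*r*1/(2*x) = 9 - r/x)
I(L) = 2 + 6*L (I(L) = (6 + (L*L)*0)*L + 2 = (6 + L²*0)*L + 2 = (6 + 0)*L + 2 = 6*L + 2 = 2 + 6*L)
(I(3)*z(-2, 1))*8 = ((2 + 6*3)*(9 - 1*(-2)/1))*8 = ((2 + 18)*(9 - 1*(-2)*1))*8 = (20*(9 + 2))*8 = (20*11)*8 = 220*8 = 1760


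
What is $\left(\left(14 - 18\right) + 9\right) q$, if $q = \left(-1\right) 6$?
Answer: $-30$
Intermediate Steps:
$q = -6$
$\left(\left(14 - 18\right) + 9\right) q = \left(\left(14 - 18\right) + 9\right) \left(-6\right) = \left(-4 + 9\right) \left(-6\right) = 5 \left(-6\right) = -30$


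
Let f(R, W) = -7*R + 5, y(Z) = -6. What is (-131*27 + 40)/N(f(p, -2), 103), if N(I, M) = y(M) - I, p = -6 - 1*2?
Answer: 3497/67 ≈ 52.194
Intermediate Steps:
p = -8 (p = -6 - 2 = -8)
f(R, W) = 5 - 7*R
N(I, M) = -6 - I
(-131*27 + 40)/N(f(p, -2), 103) = (-131*27 + 40)/(-6 - (5 - 7*(-8))) = (-3537 + 40)/(-6 - (5 + 56)) = -3497/(-6 - 1*61) = -3497/(-6 - 61) = -3497/(-67) = -3497*(-1/67) = 3497/67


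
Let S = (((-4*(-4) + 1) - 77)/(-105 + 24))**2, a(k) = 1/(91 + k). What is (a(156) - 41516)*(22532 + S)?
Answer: -12957073087756/13851 ≈ -9.3546e+8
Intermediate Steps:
S = 400/729 (S = (((16 + 1) - 77)/(-81))**2 = ((17 - 77)*(-1/81))**2 = (-60*(-1/81))**2 = (20/27)**2 = 400/729 ≈ 0.54870)
(a(156) - 41516)*(22532 + S) = (1/(91 + 156) - 41516)*(22532 + 400/729) = (1/247 - 41516)*(16426228/729) = -10254451/247*16426228/729 = -12957073087756/13851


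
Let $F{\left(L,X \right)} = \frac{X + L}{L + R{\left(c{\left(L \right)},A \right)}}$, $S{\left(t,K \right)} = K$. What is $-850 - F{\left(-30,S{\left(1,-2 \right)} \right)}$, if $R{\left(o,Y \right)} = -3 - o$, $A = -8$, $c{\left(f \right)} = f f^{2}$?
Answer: $- \frac{22921918}{26967} \approx -850.0$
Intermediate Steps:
$c{\left(f \right)} = f^{3}$
$F{\left(L,X \right)} = \frac{L + X}{-3 + L - L^{3}}$ ($F{\left(L,X \right)} = \frac{X + L}{L - \left(3 + L^{3}\right)} = \frac{L + X}{-3 + L - L^{3}}$)
$-850 - F{\left(-30,S{\left(1,-2 \right)} \right)} = -850 - \frac{\left(-1\right) \left(-30\right) - -2}{3 + \left(-30\right)^{3} - -30} = -850 - \frac{30 + 2}{3 - 27000 + 30} = -850 - \frac{1}{-26967} \cdot 32 = -850 - \left(- \frac{1}{26967}\right) 32 = -850 - - \frac{32}{26967} = -850 + \frac{32}{26967} = - \frac{22921918}{26967}$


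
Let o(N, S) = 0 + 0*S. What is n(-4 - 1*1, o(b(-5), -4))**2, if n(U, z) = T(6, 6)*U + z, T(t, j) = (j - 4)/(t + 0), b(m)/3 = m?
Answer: 25/9 ≈ 2.7778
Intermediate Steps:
b(m) = 3*m
o(N, S) = 0 (o(N, S) = 0 + 0 = 0)
T(t, j) = (-4 + j)/t
n(U, z) = z + U/3 (n(U, z) = ((-4 + 6)/6)*U + z = ((1/6)*2)*U + z = U/3 + z = z + U/3)
n(-4 - 1*1, o(b(-5), -4))**2 = (0 + (-4 - 1*1)/3)**2 = (0 + (-4 - 1)/3)**2 = (0 + (1/3)*(-5))**2 = (0 - 5/3)**2 = (-5/3)**2 = 25/9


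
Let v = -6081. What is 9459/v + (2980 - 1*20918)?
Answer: -36363479/2027 ≈ -17940.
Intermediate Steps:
9459/v + (2980 - 1*20918) = 9459/(-6081) + (2980 - 1*20918) = 9459*(-1/6081) + (2980 - 20918) = -3153/2027 - 17938 = -36363479/2027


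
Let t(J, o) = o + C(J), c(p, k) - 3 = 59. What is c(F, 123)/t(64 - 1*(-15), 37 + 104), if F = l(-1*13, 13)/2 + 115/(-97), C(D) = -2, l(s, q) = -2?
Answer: 62/139 ≈ 0.44604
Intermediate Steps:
F = -212/97 (F = -2/2 + 115/(-97) = -2*½ + 115*(-1/97) = -1 - 115/97 = -212/97 ≈ -2.1856)
c(p, k) = 62 (c(p, k) = 3 + 59 = 62)
t(J, o) = -2 + o (t(J, o) = o - 2 = -2 + o)
c(F, 123)/t(64 - 1*(-15), 37 + 104) = 62/(-2 + (37 + 104)) = 62/(-2 + 141) = 62/139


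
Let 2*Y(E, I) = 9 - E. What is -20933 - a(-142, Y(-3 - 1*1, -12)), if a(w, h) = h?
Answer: -41879/2 ≈ -20940.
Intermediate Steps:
Y(E, I) = 9/2 - E/2 (Y(E, I) = (9 - E)/2 = 9/2 - E/2)
-20933 - a(-142, Y(-3 - 1*1, -12)) = -20933 - (9/2 - (-3 - 1*1)/2) = -20933 - (9/2 - (-3 - 1)/2) = -20933 - (9/2 - ½*(-4)) = -20933 - (9/2 + 2) = -20933 - 1*13/2 = -20933 - 13/2 = -41879/2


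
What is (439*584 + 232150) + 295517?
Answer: 784043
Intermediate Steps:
(439*584 + 232150) + 295517 = (256376 + 232150) + 295517 = 488526 + 295517 = 784043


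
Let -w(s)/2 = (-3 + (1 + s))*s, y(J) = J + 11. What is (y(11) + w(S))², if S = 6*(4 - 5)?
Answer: 5476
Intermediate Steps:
S = -6 (S = 6*(-1) = -6)
y(J) = 11 + J
w(s) = -2*s*(-2 + s) (w(s) = -2*(-3 + (1 + s))*s = -2*(-2 + s)*s = -2*s*(-2 + s))
(y(11) + w(S))² = ((11 + 11) + 2*(-6)*(2 - 1*(-6)))² = (22 + 2*(-6)*(2 + 6))² = (22 + 2*(-6)*8)² = (22 - 96)² = (-74)² = 5476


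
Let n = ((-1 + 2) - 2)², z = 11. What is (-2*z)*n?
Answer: -22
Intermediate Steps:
n = 1 (n = (1 - 2)² = (-1)² = 1)
(-2*z)*n = -2*11*1 = -22*1 = -22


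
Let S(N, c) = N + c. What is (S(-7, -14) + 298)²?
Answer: 76729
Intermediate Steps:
(S(-7, -14) + 298)² = ((-7 - 14) + 298)² = (-21 + 298)² = 277² = 76729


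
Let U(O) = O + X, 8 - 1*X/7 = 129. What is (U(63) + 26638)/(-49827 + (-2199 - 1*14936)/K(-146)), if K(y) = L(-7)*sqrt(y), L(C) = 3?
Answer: -1692730617012/3262600734931 - 1329024870*I*sqrt(146)/3262600734931 ≈ -0.51883 - 0.004922*I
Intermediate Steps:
X = -847 (X = 56 - 7*129 = 56 - 903 = -847)
U(O) = -847 + O (U(O) = O - 847 = -847 + O)
K(y) = 3*sqrt(y)
(U(63) + 26638)/(-49827 + (-2199 - 1*14936)/K(-146)) = ((-847 + 63) + 26638)/(-49827 + (-2199 - 1*14936)/((3*sqrt(-146)))) = (-784 + 26638)/(-49827 + (-2199 - 14936)/((3*(I*sqrt(146))))) = 25854/(-49827 - 17135*(-I*sqrt(146)/438)) = 25854/(-49827 - (-17135)*I*sqrt(146)/438) = 25854/(-49827 + 17135*I*sqrt(146)/438)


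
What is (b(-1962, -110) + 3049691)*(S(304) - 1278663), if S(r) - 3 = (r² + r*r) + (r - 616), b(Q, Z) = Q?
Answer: -3334642208060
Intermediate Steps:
S(r) = -613 + r + 2*r² (S(r) = 3 + ((r² + r*r) + (r - 616)) = 3 + ((r² + r²) + (-616 + r)) = 3 + (2*r² + (-616 + r)) = 3 + (-616 + r + 2*r²) = -613 + r + 2*r²)
(b(-1962, -110) + 3049691)*(S(304) - 1278663) = (-1962 + 3049691)*((-613 + 304 + 2*304²) - 1278663) = 3047729*((-613 + 304 + 2*92416) - 1278663) = 3047729*((-613 + 304 + 184832) - 1278663) = 3047729*(184523 - 1278663) = 3047729*(-1094140) = -3334642208060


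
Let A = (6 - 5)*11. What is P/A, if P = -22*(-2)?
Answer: 4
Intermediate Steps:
A = 11 (A = 1*11 = 11)
P = 44
P/A = 44/11 = 44*(1/11) = 4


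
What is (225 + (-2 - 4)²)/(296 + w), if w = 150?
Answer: 261/446 ≈ 0.58520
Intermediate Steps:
(225 + (-2 - 4)²)/(296 + w) = (225 + (-2 - 4)²)/(296 + 150) = (225 + (-6)²)/446 = (225 + 36)*(1/446) = 261*(1/446) = 261/446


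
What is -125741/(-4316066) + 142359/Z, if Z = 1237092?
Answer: 128330670811/889895120012 ≈ 0.14421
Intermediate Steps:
-125741/(-4316066) + 142359/Z = -125741/(-4316066) + 142359/1237092 = -125741*(-1/4316066) + 142359*(1/1237092) = 125741/4316066 + 47453/412364 = 128330670811/889895120012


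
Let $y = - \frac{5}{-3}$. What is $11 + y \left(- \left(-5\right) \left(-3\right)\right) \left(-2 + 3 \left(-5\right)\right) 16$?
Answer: $6811$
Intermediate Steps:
$y = \frac{5}{3}$ ($y = \left(-5\right) \left(- \frac{1}{3}\right) = \frac{5}{3} \approx 1.6667$)
$11 + y \left(- \left(-5\right) \left(-3\right)\right) \left(-2 + 3 \left(-5\right)\right) 16 = 11 + \frac{5 \left(- \left(-5\right) \left(-3\right)\right)}{3} \left(-2 + 3 \left(-5\right)\right) 16 = 11 + \frac{5 \left(\left(-1\right) 15\right)}{3} \left(-2 - 15\right) 16 = 11 + \frac{5}{3} \left(-15\right) \left(-17\right) 16 = 11 + \left(-25\right) \left(-17\right) 16 = 11 + 425 \cdot 16 = 11 + 6800 = 6811$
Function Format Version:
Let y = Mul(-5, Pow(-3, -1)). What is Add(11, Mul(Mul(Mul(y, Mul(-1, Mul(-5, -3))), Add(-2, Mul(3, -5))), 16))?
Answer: 6811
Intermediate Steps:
y = Rational(5, 3) (y = Mul(-5, Rational(-1, 3)) = Rational(5, 3) ≈ 1.6667)
Add(11, Mul(Mul(Mul(y, Mul(-1, Mul(-5, -3))), Add(-2, Mul(3, -5))), 16)) = Add(11, Mul(Mul(Mul(Rational(5, 3), Mul(-1, Mul(-5, -3))), Add(-2, Mul(3, -5))), 16)) = Add(11, Mul(Mul(Mul(Rational(5, 3), Mul(-1, 15)), Add(-2, -15)), 16)) = Add(11, Mul(Mul(Mul(Rational(5, 3), -15), -17), 16)) = Add(11, Mul(Mul(-25, -17), 16)) = Add(11, Mul(425, 16)) = Add(11, 6800) = 6811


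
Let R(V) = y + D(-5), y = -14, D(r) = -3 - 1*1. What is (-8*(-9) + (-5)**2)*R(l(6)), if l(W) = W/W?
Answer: -1746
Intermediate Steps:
D(r) = -4 (D(r) = -3 - 1 = -4)
l(W) = 1
R(V) = -18 (R(V) = -14 - 4 = -18)
(-8*(-9) + (-5)**2)*R(l(6)) = (-8*(-9) + (-5)**2)*(-18) = (72 + 25)*(-18) = 97*(-18) = -1746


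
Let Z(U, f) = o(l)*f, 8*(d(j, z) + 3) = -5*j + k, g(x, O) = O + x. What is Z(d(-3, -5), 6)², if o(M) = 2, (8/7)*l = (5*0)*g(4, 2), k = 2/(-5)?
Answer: 144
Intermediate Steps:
k = -⅖ (k = 2*(-⅕) = -⅖ ≈ -0.40000)
l = 0 (l = 7*((5*0)*(2 + 4))/8 = 7*(0*6)/8 = (7/8)*0 = 0)
d(j, z) = -61/20 - 5*j/8 (d(j, z) = -3 + (-5*j - ⅖)/8 = -3 + (-⅖ - 5*j)/8 = -3 + (-1/20 - 5*j/8) = -61/20 - 5*j/8)
Z(U, f) = 2*f
Z(d(-3, -5), 6)² = (2*6)² = 12² = 144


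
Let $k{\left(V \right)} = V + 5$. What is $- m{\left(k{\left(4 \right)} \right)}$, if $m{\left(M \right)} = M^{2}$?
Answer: $-81$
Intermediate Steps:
$k{\left(V \right)} = 5 + V$
$- m{\left(k{\left(4 \right)} \right)} = - \left(5 + 4\right)^{2} = - 9^{2} = \left(-1\right) 81 = -81$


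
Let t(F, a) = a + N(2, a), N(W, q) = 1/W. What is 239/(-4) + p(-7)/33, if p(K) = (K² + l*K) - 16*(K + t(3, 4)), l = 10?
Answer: -7811/132 ≈ -59.174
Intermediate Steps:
t(F, a) = ½ + a (t(F, a) = a + 1/2 = a + ½ = ½ + a)
p(K) = -72 + K² - 6*K (p(K) = (K² + 10*K) - 16*(K + (½ + 4)) = (K² + 10*K) - 16*(K + 9/2) = (K² + 10*K) - 16*(9/2 + K) = (K² + 10*K) + (-72 - 16*K) = -72 + K² - 6*K)
239/(-4) + p(-7)/33 = 239/(-4) + (-72 + (-7)² - 6*(-7))/33 = 239*(-¼) + (-72 + 49 + 42)*(1/33) = -239/4 + 19*(1/33) = -239/4 + 19/33 = -7811/132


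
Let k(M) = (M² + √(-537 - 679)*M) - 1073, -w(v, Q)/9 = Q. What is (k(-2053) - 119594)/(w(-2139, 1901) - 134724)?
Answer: -1364714/50611 + 16424*I*√19/151833 ≈ -26.965 + 0.47151*I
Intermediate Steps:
w(v, Q) = -9*Q
k(M) = -1073 + M² + 8*I*M*√19 (k(M) = (M² + √(-1216)*M) - 1073 = (M² + (8*I*√19)*M) - 1073 = (M² + 8*I*M*√19) - 1073 = -1073 + M² + 8*I*M*√19)
(k(-2053) - 119594)/(w(-2139, 1901) - 134724) = ((-1073 + (-2053)² + 8*I*(-2053)*√19) - 119594)/(-9*1901 - 134724) = ((-1073 + 4214809 - 16424*I*√19) - 119594)/(-17109 - 134724) = ((4213736 - 16424*I*√19) - 119594)/(-151833) = (4094142 - 16424*I*√19)*(-1/151833) = -1364714/50611 + 16424*I*√19/151833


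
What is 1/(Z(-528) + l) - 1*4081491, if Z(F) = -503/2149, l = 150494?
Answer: -1319999506192424/323411103 ≈ -4.0815e+6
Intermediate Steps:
Z(F) = -503/2149 (Z(F) = -503*1/2149 = -503/2149)
1/(Z(-528) + l) - 1*4081491 = 1/(-503/2149 + 150494) - 1*4081491 = 1/(323411103/2149) - 4081491 = 2149/323411103 - 4081491 = -1319999506192424/323411103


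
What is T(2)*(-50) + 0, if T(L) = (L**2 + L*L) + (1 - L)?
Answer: -350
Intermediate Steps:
T(L) = 1 - L + 2*L**2 (T(L) = (L**2 + L**2) + (1 - L) = 2*L**2 + (1 - L) = 1 - L + 2*L**2)
T(2)*(-50) + 0 = (1 - 1*2 + 2*2**2)*(-50) + 0 = (1 - 2 + 2*4)*(-50) + 0 = (1 - 2 + 8)*(-50) + 0 = 7*(-50) + 0 = -350 + 0 = -350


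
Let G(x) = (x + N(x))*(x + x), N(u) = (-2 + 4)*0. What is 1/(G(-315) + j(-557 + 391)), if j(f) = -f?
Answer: 1/198616 ≈ 5.0348e-6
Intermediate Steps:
N(u) = 0 (N(u) = 2*0 = 0)
G(x) = 2*x² (G(x) = (x + 0)*(x + x) = x*(2*x) = 2*x²)
1/(G(-315) + j(-557 + 391)) = 1/(2*(-315)² - (-557 + 391)) = 1/(2*99225 - 1*(-166)) = 1/(198450 + 166) = 1/198616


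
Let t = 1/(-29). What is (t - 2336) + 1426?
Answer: -26391/29 ≈ -910.03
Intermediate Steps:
t = -1/29 ≈ -0.034483
(t - 2336) + 1426 = (-1/29 - 2336) + 1426 = -67745/29 + 1426 = -26391/29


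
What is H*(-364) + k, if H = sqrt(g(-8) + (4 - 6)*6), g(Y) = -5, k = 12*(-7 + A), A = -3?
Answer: -120 - 364*I*sqrt(17) ≈ -120.0 - 1500.8*I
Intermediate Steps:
k = -120 (k = 12*(-7 - 3) = 12*(-10) = -120)
H = I*sqrt(17) (H = sqrt(-5 + (4 - 6)*6) = sqrt(-5 - 2*6) = sqrt(-5 - 12) = sqrt(-17) = I*sqrt(17) ≈ 4.1231*I)
H*(-364) + k = (I*sqrt(17))*(-364) - 120 = -364*I*sqrt(17) - 120 = -120 - 364*I*sqrt(17)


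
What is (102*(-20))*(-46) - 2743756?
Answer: -2649916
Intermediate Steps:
(102*(-20))*(-46) - 2743756 = -2040*(-46) - 2743756 = 93840 - 2743756 = -2649916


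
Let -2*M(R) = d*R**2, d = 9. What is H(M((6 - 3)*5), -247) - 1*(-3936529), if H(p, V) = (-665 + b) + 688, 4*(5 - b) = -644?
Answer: 3936718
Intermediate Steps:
b = 166 (b = 5 - 1/4*(-644) = 5 + 161 = 166)
M(R) = -9*R**2/2
H(p, V) = 189 (H(p, V) = (-665 + 166) + 688 = -499 + 688 = 189)
H(M((6 - 3)*5), -247) - 1*(-3936529) = 189 - 1*(-3936529) = 189 + 3936529 = 3936718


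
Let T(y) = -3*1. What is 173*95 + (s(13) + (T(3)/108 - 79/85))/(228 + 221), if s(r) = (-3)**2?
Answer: 22580728511/1373940 ≈ 16435.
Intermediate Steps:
T(y) = -3
s(r) = 9
173*95 + (s(13) + (T(3)/108 - 79/85))/(228 + 221) = 173*95 + (9 + (-3/108 - 79/85))/(228 + 221) = 16435 + (9 + (-3*1/108 - 79*1/85))/449 = 16435 + (9 + (-1/36 - 79/85))*(1/449) = 16435 + (9 - 2929/3060)*(1/449) = 16435 + (24611/3060)*(1/449) = 16435 + 24611/1373940 = 22580728511/1373940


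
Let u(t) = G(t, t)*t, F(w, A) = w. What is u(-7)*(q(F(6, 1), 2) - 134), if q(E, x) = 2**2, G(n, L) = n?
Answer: -6370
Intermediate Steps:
q(E, x) = 4
u(t) = t**2 (u(t) = t*t = t**2)
u(-7)*(q(F(6, 1), 2) - 134) = (-7)**2*(4 - 134) = 49*(-130) = -6370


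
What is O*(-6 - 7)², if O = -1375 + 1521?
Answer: 24674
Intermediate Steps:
O = 146
O*(-6 - 7)² = 146*(-6 - 7)² = 146*(-13)² = 146*169 = 24674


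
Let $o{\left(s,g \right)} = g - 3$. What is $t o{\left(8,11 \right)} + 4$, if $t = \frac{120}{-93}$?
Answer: $- \frac{196}{31} \approx -6.3226$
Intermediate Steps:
$o{\left(s,g \right)} = -3 + g$ ($o{\left(s,g \right)} = g - 3 = -3 + g$)
$t = - \frac{40}{31}$ ($t = 120 \left(- \frac{1}{93}\right) = - \frac{40}{31} \approx -1.2903$)
$t o{\left(8,11 \right)} + 4 = - \frac{40 \left(-3 + 11\right)}{31} + 4 = \left(- \frac{40}{31}\right) 8 + 4 = - \frac{320}{31} + 4 = - \frac{196}{31}$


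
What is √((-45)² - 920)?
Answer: √1105 ≈ 33.242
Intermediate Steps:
√((-45)² - 920) = √(2025 - 920) = √1105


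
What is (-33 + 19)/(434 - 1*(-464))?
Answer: -7/449 ≈ -0.015590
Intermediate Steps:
(-33 + 19)/(434 - 1*(-464)) = -14/(434 + 464) = -14/898 = -14*1/898 = -7/449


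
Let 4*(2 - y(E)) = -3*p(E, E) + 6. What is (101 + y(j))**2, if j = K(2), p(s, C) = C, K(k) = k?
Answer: 10609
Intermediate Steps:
j = 2
y(E) = 1/2 + 3*E/4 (y(E) = 2 - (-3*E + 6)/4 = 2 - (6 - 3*E)/4 = 2 + (-3/2 + 3*E/4) = 1/2 + 3*E/4)
(101 + y(j))**2 = (101 + (1/2 + (3/4)*2))**2 = (101 + (1/2 + 3/2))**2 = (101 + 2)**2 = 103**2 = 10609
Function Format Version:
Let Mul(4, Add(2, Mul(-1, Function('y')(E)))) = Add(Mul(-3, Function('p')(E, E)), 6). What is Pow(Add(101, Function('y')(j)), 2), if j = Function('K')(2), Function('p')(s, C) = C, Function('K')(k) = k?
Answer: 10609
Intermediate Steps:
j = 2
Function('y')(E) = Add(Rational(1, 2), Mul(Rational(3, 4), E)) (Function('y')(E) = Add(2, Mul(Rational(-1, 4), Add(Mul(-3, E), 6))) = Add(2, Mul(Rational(-1, 4), Add(6, Mul(-3, E)))) = Add(2, Add(Rational(-3, 2), Mul(Rational(3, 4), E))) = Add(Rational(1, 2), Mul(Rational(3, 4), E)))
Pow(Add(101, Function('y')(j)), 2) = Pow(Add(101, Add(Rational(1, 2), Mul(Rational(3, 4), 2))), 2) = Pow(Add(101, Add(Rational(1, 2), Rational(3, 2))), 2) = Pow(Add(101, 2), 2) = Pow(103, 2) = 10609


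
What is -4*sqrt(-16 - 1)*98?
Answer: -392*I*sqrt(17) ≈ -1616.3*I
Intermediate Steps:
-4*sqrt(-16 - 1)*98 = -4*I*sqrt(17)*98 = -392*I*sqrt(17)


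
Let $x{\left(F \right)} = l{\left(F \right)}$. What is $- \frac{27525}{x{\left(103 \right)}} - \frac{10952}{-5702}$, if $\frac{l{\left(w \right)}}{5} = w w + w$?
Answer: $\frac{42964157}{30539912} \approx 1.4068$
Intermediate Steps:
$l{\left(w \right)} = 5 w + 5 w^{2}$ ($l{\left(w \right)} = 5 \left(w w + w\right) = 5 \left(w^{2} + w\right) = 5 \left(w + w^{2}\right) = 5 w + 5 w^{2}$)
$x{\left(F \right)} = 5 F \left(1 + F\right)$
$- \frac{27525}{x{\left(103 \right)}} - \frac{10952}{-5702} = - \frac{27525}{5 \cdot 103 \left(1 + 103\right)} - \frac{10952}{-5702} = - \frac{27525}{5 \cdot 103 \cdot 104} - - \frac{5476}{2851} = - \frac{27525}{53560} + \frac{5476}{2851} = \left(-27525\right) \frac{1}{53560} + \frac{5476}{2851} = - \frac{5505}{10712} + \frac{5476}{2851} = \frac{42964157}{30539912}$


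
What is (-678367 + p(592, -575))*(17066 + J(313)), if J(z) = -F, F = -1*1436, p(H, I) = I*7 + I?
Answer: -12636255434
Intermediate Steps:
p(H, I) = 8*I (p(H, I) = 7*I + I = 8*I)
F = -1436
J(z) = 1436 (J(z) = -1*(-1436) = 1436)
(-678367 + p(592, -575))*(17066 + J(313)) = (-678367 + 8*(-575))*(17066 + 1436) = (-678367 - 4600)*18502 = -682967*18502 = -12636255434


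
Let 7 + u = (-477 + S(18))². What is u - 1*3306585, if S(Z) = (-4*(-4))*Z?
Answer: -3270871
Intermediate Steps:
S(Z) = 16*Z
u = 35714 (u = -7 + (-477 + 16*18)² = -7 + (-477 + 288)² = -7 + (-189)² = -7 + 35721 = 35714)
u - 1*3306585 = 35714 - 1*3306585 = 35714 - 3306585 = -3270871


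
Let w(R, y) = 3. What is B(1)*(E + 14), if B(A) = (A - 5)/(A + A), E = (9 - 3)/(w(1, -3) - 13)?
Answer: -134/5 ≈ -26.800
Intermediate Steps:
E = -⅗ (E = (9 - 3)/(3 - 13) = 6/(-10) = 6*(-⅒) = -⅗ ≈ -0.60000)
B(A) = (-5 + A)/(2*A) (B(A) = (-5 + A)/((2*A)) = (-5 + A)*(1/(2*A)) = (-5 + A)/(2*A))
B(1)*(E + 14) = ((½)*(-5 + 1)/1)*(-⅗ + 14) = ((½)*1*(-4))*(67/5) = -2*67/5 = -134/5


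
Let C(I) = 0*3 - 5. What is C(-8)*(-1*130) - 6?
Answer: 644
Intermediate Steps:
C(I) = -5 (C(I) = 0 - 5 = -5)
C(-8)*(-1*130) - 6 = -(-5)*130 - 6 = -5*(-130) - 6 = 650 - 6 = 644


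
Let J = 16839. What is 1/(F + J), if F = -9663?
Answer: 1/7176 ≈ 0.00013935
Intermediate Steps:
1/(F + J) = 1/(-9663 + 16839) = 1/7176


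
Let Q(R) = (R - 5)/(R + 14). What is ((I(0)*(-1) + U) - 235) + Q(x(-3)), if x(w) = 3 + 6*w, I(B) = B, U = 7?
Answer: -208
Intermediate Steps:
Q(R) = (-5 + R)/(14 + R)
((I(0)*(-1) + U) - 235) + Q(x(-3)) = ((0*(-1) + 7) - 235) + (-5 + (3 + 6*(-3)))/(14 + (3 + 6*(-3))) = ((0 + 7) - 235) + (-5 + (3 - 18))/(14 + (3 - 18)) = (7 - 235) + (-5 - 15)/(14 - 15) = -228 - 20/(-1) = -228 - 1*(-20) = -228 + 20 = -208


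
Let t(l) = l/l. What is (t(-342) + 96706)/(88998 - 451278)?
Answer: -96707/362280 ≈ -0.26694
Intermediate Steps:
t(l) = 1
(t(-342) + 96706)/(88998 - 451278) = (1 + 96706)/(88998 - 451278) = 96707/(-362280) = 96707*(-1/362280) = -96707/362280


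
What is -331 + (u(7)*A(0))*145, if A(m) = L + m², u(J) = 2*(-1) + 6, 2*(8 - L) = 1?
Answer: 4019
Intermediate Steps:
L = 15/2 (L = 8 - ½*1 = 8 - ½ = 15/2 ≈ 7.5000)
u(J) = 4 (u(J) = -2 + 6 = 4)
A(m) = 15/2 + m²
-331 + (u(7)*A(0))*145 = -331 + (4*(15/2 + 0²))*145 = -331 + (4*(15/2 + 0))*145 = -331 + (4*(15/2))*145 = -331 + 30*145 = -331 + 4350 = 4019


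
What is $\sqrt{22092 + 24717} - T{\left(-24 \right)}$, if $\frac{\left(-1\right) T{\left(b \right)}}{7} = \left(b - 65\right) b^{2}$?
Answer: $-358848 + 3 \sqrt{5201} \approx -3.5863 \cdot 10^{5}$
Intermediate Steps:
$T{\left(b \right)} = - 7 b^{2} \left(-65 + b\right)$ ($T{\left(b \right)} = - 7 \left(b - 65\right) b^{2} = - 7 \left(-65 + b\right) b^{2} = - 7 b^{2} \left(-65 + b\right)$)
$\sqrt{22092 + 24717} - T{\left(-24 \right)} = \sqrt{22092 + 24717} - 7 \left(-24\right)^{2} \left(65 - -24\right) = \sqrt{46809} - 7 \cdot 576 \left(65 + 24\right) = 3 \sqrt{5201} - 7 \cdot 576 \cdot 89 = 3 \sqrt{5201} - 358848 = -358848 + 3 \sqrt{5201}$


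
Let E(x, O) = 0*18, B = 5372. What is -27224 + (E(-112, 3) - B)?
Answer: -32596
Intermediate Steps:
E(x, O) = 0
-27224 + (E(-112, 3) - B) = -27224 + (0 - 1*5372) = -27224 + (0 - 5372) = -27224 - 5372 = -32596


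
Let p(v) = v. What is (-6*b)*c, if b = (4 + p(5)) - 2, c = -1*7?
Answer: 294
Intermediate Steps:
c = -7
b = 7 (b = (4 + 5) - 2 = 9 - 2 = 7)
(-6*b)*c = -6*7*(-7) = -42*(-7) = 294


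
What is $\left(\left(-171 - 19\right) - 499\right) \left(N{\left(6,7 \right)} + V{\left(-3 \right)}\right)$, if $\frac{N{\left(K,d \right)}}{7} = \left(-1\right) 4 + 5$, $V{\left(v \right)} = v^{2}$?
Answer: $-11024$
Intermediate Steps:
$N{\left(K,d \right)} = 7$ ($N{\left(K,d \right)} = 7 \left(\left(-1\right) 4 + 5\right) = 7 \left(-4 + 5\right) = 7 \cdot 1 = 7$)
$\left(\left(-171 - 19\right) - 499\right) \left(N{\left(6,7 \right)} + V{\left(-3 \right)}\right) = \left(\left(-171 - 19\right) - 499\right) \left(7 + \left(-3\right)^{2}\right) = \left(\left(-171 - 19\right) - 499\right) \left(7 + 9\right) = \left(-190 - 499\right) 16 = \left(-689\right) 16 = -11024$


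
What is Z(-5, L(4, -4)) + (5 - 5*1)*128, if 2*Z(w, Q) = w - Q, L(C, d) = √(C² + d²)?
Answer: -5/2 - 2*√2 ≈ -5.3284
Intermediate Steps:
Z(w, Q) = w/2 - Q/2 (Z(w, Q) = (w - Q)/2 = w/2 - Q/2)
Z(-5, L(4, -4)) + (5 - 5*1)*128 = ((½)*(-5) - √(4² + (-4)²)/2) + (5 - 5*1)*128 = (-5/2 - √(16 + 16)/2) + (5 - 5)*128 = (-5/2 - 2*√2) + 0*128 = (-5/2 - 2*√2) + 0 = -5/2 - 2*√2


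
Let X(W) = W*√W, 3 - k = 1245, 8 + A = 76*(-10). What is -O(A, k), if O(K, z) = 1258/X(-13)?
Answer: -1258*I*√13/169 ≈ -26.839*I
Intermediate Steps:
A = -768 (A = -8 + 76*(-10) = -8 - 760 = -768)
k = -1242 (k = 3 - 1*1245 = 3 - 1245 = -1242)
X(W) = W^(3/2)
O(K, z) = 1258*I*√13/169 (O(K, z) = 1258/((-13)^(3/2)) = 1258/((-13*I*√13)) = 1258*(I*√13/169) = 1258*I*√13/169)
-O(A, k) = -1258*I*√13/169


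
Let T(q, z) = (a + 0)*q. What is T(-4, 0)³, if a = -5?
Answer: 8000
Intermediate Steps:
T(q, z) = -5*q (T(q, z) = (-5 + 0)*q = -5*q)
T(-4, 0)³ = (-5*(-4))³ = 20³ = 8000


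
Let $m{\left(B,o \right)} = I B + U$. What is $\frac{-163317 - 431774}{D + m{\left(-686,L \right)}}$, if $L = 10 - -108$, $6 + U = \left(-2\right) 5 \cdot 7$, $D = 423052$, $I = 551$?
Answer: $- \frac{595091}{44990} \approx -13.227$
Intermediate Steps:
$U = -76$ ($U = -6 + \left(-2\right) 5 \cdot 7 = -6 - 70 = -76$)
$L = 118$ ($L = 10 + 108 = 118$)
$m{\left(B,o \right)} = -76 + 551 B$ ($m{\left(B,o \right)} = 551 B - 76 = -76 + 551 B$)
$\frac{-163317 - 431774}{D + m{\left(-686,L \right)}} = \frac{-163317 - 431774}{423052 + \left(-76 + 551 \left(-686\right)\right)} = - \frac{595091}{423052 - 378062} = - \frac{595091}{44990}$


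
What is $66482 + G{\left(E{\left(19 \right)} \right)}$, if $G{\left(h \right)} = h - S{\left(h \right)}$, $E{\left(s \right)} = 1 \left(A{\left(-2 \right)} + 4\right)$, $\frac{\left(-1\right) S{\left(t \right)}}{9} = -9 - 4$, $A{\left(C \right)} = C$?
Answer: $66367$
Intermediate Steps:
$S{\left(t \right)} = 117$ ($S{\left(t \right)} = - 9 \left(-9 - 4\right) = \left(-9\right) \left(-13\right) = 117$)
$E{\left(s \right)} = 2$ ($E{\left(s \right)} = 1 \left(-2 + 4\right) = 1 \cdot 2 = 2$)
$G{\left(h \right)} = -117 + h$ ($G{\left(h \right)} = h - 117 = -117 + h$)
$66482 + G{\left(E{\left(19 \right)} \right)} = 66482 + \left(-117 + 2\right) = 66482 - 115 = 66367$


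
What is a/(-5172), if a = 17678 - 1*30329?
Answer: 4217/1724 ≈ 2.4461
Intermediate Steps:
a = -12651 (a = 17678 - 30329 = -12651)
a/(-5172) = -12651/(-5172) = -12651*(-1/5172) = 4217/1724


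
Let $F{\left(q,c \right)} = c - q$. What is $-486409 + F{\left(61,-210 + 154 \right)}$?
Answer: $-486526$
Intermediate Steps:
$-486409 + F{\left(61,-210 + 154 \right)} = -486409 + \left(\left(-210 + 154\right) - 61\right) = -486409 - 117 = -486526$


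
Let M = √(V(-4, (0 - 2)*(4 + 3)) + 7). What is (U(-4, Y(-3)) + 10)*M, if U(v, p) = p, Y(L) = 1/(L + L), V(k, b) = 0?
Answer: 59*√7/6 ≈ 26.017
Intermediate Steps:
Y(L) = 1/(2*L)
M = √7 (M = √(0 + 7) = √7 ≈ 2.6458)
(U(-4, Y(-3)) + 10)*M = ((½)/(-3) + 10)*√7 = ((½)*(-⅓) + 10)*√7 = (-⅙ + 10)*√7 = 59*√7/6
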